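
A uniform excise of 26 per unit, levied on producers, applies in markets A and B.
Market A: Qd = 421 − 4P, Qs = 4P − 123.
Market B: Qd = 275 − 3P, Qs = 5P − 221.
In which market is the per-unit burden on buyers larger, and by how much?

Market B, by 3.25.

Market A: pre-tax P* = 68, Q* = 149; post-tax Q = 97; per-unit burden on buyers = 13.
Market B: pre-tax P* = 62, Q* = 89; post-tax Q = 40.25; per-unit burden on buyers = 16.25.
Difference: 13 vs 16.25 → market B is larger by 3.25.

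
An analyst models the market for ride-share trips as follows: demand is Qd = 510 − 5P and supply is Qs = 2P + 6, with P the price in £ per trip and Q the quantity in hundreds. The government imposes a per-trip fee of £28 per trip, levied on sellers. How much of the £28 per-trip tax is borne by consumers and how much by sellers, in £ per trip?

Without the tax, 510 − 5P = 2P + 6 gives 7P = 504, so P* = £72 and Q* = 150.
With the tax collected from sellers, supply shifts: Qs = 2(P − 28) + 6.
Solving gives Q = 110 with consumers paying £80 and sellers receiving £52 (the £28 wedge).
Burden on consumers: £8; on sellers: £20. (They sum to £28.)
The less price-elastic side of the market bears the larger share of a per-unit tax.

Consumers bear £8 per trip; sellers bear £20 per trip.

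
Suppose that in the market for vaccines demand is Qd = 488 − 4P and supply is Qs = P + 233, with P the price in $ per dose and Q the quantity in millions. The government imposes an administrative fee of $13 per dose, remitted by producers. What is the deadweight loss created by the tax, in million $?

Deadweight loss = $67.6 million.

Without the tax, 488 − 4P = P + 233 gives 5P = 255, so P* = $51 and Q* = 284.
With the tax collected from producers, supply shifts: Qs = (P − 13) + 233.
New equilibrium: buyers pay $53.6, producers receive $40.6, Q = 273.6. (Wedge: Pb − Ps = 13.)
Quantity falls by |ΔQ| = |284 − 273.6| = 10.4.
DWL = ½ · t · |ΔQ| = ½ · 13 · 10.4 = $67.6.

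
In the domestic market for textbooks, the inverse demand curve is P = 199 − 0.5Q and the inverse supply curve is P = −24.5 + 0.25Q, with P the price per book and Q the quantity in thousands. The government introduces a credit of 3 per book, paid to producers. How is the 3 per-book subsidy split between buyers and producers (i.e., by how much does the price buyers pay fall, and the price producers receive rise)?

Inverting to Q(P) form: Qd = 398 − 2P; Qs = 4P + 98.
Without the subsidy, 398 − 2P = 4P + 98 gives 6P = 300, so P* = 50 and Q* = 298.
With a per-unit subsidy paid to producers, each receives P + 3 per unit sold, so supply becomes Qs = 4(P + 3) + 98.
Solving gives Q = 302 with buyers paying 48 and producers receiving 51 (the 3 wedge).
Gain to buyers: 2; to producers: 1. (They sum to 3.)

Buyers gain 2 per book; producers gain 1 per book.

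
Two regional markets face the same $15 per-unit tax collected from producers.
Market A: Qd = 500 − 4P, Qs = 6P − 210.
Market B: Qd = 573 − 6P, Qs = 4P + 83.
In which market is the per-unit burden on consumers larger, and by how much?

Market A: pre-tax P* = $71, Q* = 216; post-tax Q = 180; per-unit burden on consumers = $9.
Market B: pre-tax P* = $49, Q* = 279; post-tax Q = 243; per-unit burden on consumers = $6.
Difference: $9 vs $6 → market A is larger by $3.

Market A, by $3.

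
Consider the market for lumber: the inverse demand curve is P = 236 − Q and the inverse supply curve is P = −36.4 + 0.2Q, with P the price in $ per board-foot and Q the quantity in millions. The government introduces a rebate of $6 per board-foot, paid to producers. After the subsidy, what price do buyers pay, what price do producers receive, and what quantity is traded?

Buyers pay $4; producers receive $10; quantity = 232.

Inverting to Q(P) form: Qd = 236 − P; Qs = 5P + 182.
Before the subsidy: set 236 − P = 5P + 182 → P* = $9, Q* = 227.
With a per-unit subsidy paid to producers, each receives P + 6 per unit sold, so supply becomes Qs = 5(P + 6) + 182.
New equilibrium: buyers pay $4, producers receive $10, Q = 232. (Wedge: Pb − Ps = −6.)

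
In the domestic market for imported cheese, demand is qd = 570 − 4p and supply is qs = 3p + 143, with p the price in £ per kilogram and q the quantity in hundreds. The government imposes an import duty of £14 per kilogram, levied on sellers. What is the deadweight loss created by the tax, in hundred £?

Before the tax: set 570 − 4p = 3p + 143 → p* = £61, q* = 326.
With the tax collected from sellers, supply shifts: qs = 3(p − 14) + 143.
Solving gives q = 302 with buyers paying £67 and sellers receiving £53 (the £14 wedge).
Quantity falls by |ΔQ| = |326 − 302| = 24.
DWL = ½ · t · |ΔQ| = ½ · 14 · 24 = £168.

Deadweight loss = £168 hundred.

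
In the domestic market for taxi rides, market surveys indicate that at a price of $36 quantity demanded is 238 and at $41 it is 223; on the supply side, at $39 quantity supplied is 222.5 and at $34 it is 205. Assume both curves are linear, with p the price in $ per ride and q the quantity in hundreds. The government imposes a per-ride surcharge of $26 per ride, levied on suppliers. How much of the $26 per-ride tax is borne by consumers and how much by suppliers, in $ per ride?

Demand slope: (223 − 238)/(41 − 36) = -3, so qd = 346 − 3p.
Supply slope: (205 − 222.5)/(34 − 39) = 3.5, so qs = 3.5p + 86.
Without the tax, 346 − 3p = 3.5p + 86 gives 6.5p = 260, so p* = $40 and q* = 226.
With the tax collected from suppliers, supply shifts: qs = 3.5(p − 26) + 86.
New equilibrium: consumers pay $54, suppliers receive $28, q = 184. (Wedge: pb − ps = 26.)
Burden on consumers: $14; on suppliers: $12. (They sum to $26.)

Consumers bear $14 per ride; suppliers bear $12 per ride.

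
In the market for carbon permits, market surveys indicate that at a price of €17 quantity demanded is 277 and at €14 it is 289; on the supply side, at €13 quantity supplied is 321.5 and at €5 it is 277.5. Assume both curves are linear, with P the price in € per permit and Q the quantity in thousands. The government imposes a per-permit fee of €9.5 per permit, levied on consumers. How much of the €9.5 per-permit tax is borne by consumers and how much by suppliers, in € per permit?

Consumers bear €5.5 per permit; suppliers bear €4 per permit.

Demand slope: (289 − 277)/(14 − 17) = -4, so Qd = 345 − 4P.
Supply slope: (277.5 − 321.5)/(5 − 13) = 5.5, so Qs = 5.5P + 250.
Without the tax, 345 − 4P = 5.5P + 250 gives 9.5P = 95, so P* = €10 and Q* = 305.
With the tax collected from consumers, demand (in seller-price terms) shifts: Qd = 345 − 4(P + 9.5).
New equilibrium: consumers pay €15.5, suppliers receive €6, Q = 283. (Wedge: Pb − Ps = 9.5.)
Burden on consumers: €5.5; on suppliers: €4. (They sum to €9.5.)
The less price-elastic side of the market bears the larger share of a per-unit tax.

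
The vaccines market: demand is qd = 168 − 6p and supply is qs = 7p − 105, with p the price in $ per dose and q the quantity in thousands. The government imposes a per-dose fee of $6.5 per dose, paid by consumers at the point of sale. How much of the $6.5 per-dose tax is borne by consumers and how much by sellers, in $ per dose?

Without the tax, 168 − 6p = 7p − 105 gives 13p = 273, so p* = $21 and q* = 42.
With the tax collected from consumers, demand (in seller-price terms) shifts: qd = 168 − 6(p + 6.5).
New equilibrium: consumers pay $24.5, sellers receive $18, q = 21. (Wedge: pb − ps = 6.5.)
Burden on consumers: $3.5; on sellers: $3. (They sum to $6.5.)

Consumers bear $3.5 per dose; sellers bear $3 per dose.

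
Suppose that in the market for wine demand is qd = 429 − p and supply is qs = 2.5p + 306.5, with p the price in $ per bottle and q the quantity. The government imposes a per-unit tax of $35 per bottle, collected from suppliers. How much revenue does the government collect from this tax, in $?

Tax revenue = $12915.

Before the tax: set 429 − p = 2.5p + 306.5 → p* = $35, q* = 394.
With the tax collected from suppliers, supply shifts: qs = 2.5(p − 35) + 306.5.
Solving gives q = 369 with buyers paying $60 and suppliers receiving $25 (the $35 wedge).
Revenue = t · Q = 35 · 369 = $12915.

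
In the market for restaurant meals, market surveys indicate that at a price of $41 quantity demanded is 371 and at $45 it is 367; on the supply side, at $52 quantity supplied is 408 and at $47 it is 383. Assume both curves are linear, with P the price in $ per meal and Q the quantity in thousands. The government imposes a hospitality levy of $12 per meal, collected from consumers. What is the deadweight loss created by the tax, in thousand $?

Demand slope: (367 − 371)/(45 − 41) = -1, so Qd = 412 − P.
Supply slope: (383 − 408)/(47 − 52) = 5, so Qs = 5P + 148.
Without the tax, 412 − P = 5P + 148 gives 6P = 264, so P* = $44 and Q* = 368.
With the tax collected from consumers, demand (in seller-price terms) shifts: Qd = 412 − (P + 12).
Solving gives Q = 358 with consumers paying $54 and producers receiving $42 (the $12 wedge).
Quantity falls by |ΔQ| = |368 − 358| = 10.
DWL = ½ · t · |ΔQ| = ½ · 12 · 10 = $60.

Deadweight loss = $60 thousand.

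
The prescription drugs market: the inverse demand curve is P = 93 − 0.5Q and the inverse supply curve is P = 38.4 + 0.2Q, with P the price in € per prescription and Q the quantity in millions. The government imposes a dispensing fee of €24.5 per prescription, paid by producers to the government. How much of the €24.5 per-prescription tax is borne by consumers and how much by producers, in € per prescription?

Consumers bear €17.5 per prescription; producers bear €7 per prescription.

Rewrite in direct form: Qd = 186 − 2P and Qs = 5P − 192.
Before the tax: set 186 − 2P = 5P − 192 → P* = €54, Q* = 78.
With the tax collected from producers, supply shifts: Qs = 5(P − 24.5) − 192.
Solving gives Q = 43 with consumers paying €71.5 and producers receiving €47 (the €24.5 wedge).
Burden on consumers: €17.5; on producers: €7. (They sum to €24.5.)
The less price-elastic side of the market bears the larger share of a per-unit tax.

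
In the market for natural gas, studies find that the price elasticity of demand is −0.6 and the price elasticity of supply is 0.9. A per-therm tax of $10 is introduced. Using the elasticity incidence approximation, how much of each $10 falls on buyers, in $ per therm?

Buyers bear ≈ $6 per therm.

Incidence ratio: buyers' share ≈ εs / (εs + |εd|) = 0.9 / (0.9 + 0.6) = 0.6.
So buyers bear ≈ 0.6 × $10 = $6; sellers bear $4.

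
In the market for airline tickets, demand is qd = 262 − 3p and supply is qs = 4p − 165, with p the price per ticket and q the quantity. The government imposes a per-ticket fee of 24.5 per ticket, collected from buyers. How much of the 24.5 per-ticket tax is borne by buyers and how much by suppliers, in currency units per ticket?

Buyers bear 14 per ticket; suppliers bear 10.5 per ticket.

Before the tax: set 262 − 3p = 4p − 165 → p* = 61, q* = 79.
With the tax collected from buyers, demand (in seller-price terms) shifts: qd = 262 − 3(p + 24.5).
Solving gives q = 37 with buyers paying 75 and suppliers receiving 50.5 (the 24.5 wedge).
Burden on buyers: 14; on suppliers: 10.5. (They sum to 24.5.)
The less price-elastic side of the market bears the larger share of a per-unit tax.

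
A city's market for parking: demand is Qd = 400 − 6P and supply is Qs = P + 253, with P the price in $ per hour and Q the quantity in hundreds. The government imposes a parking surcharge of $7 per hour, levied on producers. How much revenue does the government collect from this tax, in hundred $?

Tax revenue = $1876 hundred.

Without the tax, 400 − 6P = P + 253 gives 7P = 147, so P* = $21 and Q* = 274.
With the tax collected from producers, supply shifts: Qs = (P − 7) + 253.
New equilibrium: consumers pay $22, producers receive $15, Q = 268. (Wedge: Pb − Ps = 7.)
Revenue = t · Q = 7 · 268 = $1876.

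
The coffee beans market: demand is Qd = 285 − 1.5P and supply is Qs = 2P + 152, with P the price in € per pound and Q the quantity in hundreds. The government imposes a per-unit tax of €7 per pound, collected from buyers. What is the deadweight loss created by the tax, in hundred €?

Before the tax: set 285 − 1.5P = 2P + 152 → P* = €38, Q* = 228.
With the tax collected from buyers, demand (in seller-price terms) shifts: Qd = 285 − 1.5(P + 7).
Solving gives Q = 222 with buyers paying €42 and suppliers receiving €35 (the €7 wedge).
Quantity falls by |ΔQ| = |228 − 222| = 6.
DWL = ½ · t · |ΔQ| = ½ · 7 · 6 = €21.

Deadweight loss = €21 hundred.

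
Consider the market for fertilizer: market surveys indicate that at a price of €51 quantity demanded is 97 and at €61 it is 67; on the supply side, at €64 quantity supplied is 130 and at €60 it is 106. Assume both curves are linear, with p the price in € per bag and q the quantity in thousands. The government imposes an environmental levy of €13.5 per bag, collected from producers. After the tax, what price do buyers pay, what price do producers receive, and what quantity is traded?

Demand slope: (67 − 97)/(61 − 51) = -3, so qd = 250 − 3p.
Supply slope: (106 − 130)/(60 − 64) = 6, so qs = 6p − 254.
Before the tax: set 250 − 3p = 6p − 254 → p* = €56, q* = 82.
With the tax collected from producers, supply shifts: qs = 6(p − 13.5) − 254.
New equilibrium: buyers pay €65, producers receive €51.5, q = 55. (Wedge: pb − ps = 13.5.)
The less price-elastic side of the market bears the larger share of a per-unit tax.

Buyers pay €65; producers receive €51.5; quantity = 55.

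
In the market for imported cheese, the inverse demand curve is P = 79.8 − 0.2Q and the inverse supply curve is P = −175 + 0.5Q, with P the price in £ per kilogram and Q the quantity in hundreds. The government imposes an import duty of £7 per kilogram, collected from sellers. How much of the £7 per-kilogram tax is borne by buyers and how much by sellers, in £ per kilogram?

Buyers bear £2 per kilogram; sellers bear £5 per kilogram.

Inverting to Q(P) form: Qd = 399 − 5P; Qs = 2P + 350.
Without the tax, 399 − 5P = 2P + 350 gives 7P = 49, so P* = £7 and Q* = 364.
With the tax collected from sellers, supply shifts: Qs = 2(P − 7) + 350.
Solving gives Q = 354 with buyers paying £9 and sellers receiving £2 (the £7 wedge).
Burden on buyers: £2; on sellers: £5. (They sum to £7.)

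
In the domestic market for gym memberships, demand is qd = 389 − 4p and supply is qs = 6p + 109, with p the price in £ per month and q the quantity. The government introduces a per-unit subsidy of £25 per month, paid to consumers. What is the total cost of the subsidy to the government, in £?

Government outlay = £8425.

Before the subsidy: set 389 − 4p = 6p + 109 → p* = £28, q* = 277.
With a per-unit subsidy paid to consumers, each effectively pays p − 25, so demand becomes qd = 389 − 4(p − 25).
Solving gives q = 337 with consumers paying £13 and suppliers receiving £38 (the £25 wedge).
Outlay = t · Q = 25 · 337 = £8425.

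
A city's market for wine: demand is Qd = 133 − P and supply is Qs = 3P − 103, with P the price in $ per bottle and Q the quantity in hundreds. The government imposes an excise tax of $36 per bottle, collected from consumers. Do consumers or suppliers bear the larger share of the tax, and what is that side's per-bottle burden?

Consumers bear the larger share: $27 per bottle.

Before the tax: set 133 − P = 3P − 103 → P* = $59, Q* = 74.
With the tax collected from consumers, demand (in seller-price terms) shifts: Qd = 133 − (P + 36).
Solving gives Q = 47 with consumers paying $86 and suppliers receiving $50 (the $36 wedge).
Per-bottle burden: consumers $27, suppliers $9.
Consumers take the larger share because demand is less price-elastic here (demand slope 1 vs supply slope 3).
The less price-elastic side of the market bears the larger share of a per-unit tax.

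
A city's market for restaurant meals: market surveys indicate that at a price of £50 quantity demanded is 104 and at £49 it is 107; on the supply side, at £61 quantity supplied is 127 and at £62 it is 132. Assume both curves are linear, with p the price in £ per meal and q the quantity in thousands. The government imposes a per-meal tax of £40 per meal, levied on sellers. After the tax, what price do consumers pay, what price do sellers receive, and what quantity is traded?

Consumers pay £79; sellers receive £39; quantity = 17.

Demand slope: (107 − 104)/(49 − 50) = -3, so qd = 254 − 3p.
Supply slope: (132 − 127)/(62 − 61) = 5, so qs = 5p − 178.
Without the tax, 254 − 3p = 5p − 178 gives 8p = 432, so p* = £54 and q* = 92.
With the tax collected from sellers, supply shifts: qs = 5(p − 40) − 178.
New equilibrium: consumers pay £79, sellers receive £39, q = 17. (Wedge: pb − ps = 40.)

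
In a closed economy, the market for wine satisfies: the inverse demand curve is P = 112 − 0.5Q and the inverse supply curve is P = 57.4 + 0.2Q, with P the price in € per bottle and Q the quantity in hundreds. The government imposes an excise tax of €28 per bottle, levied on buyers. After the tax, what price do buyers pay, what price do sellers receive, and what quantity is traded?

Inverting to Q(P) form: Qd = 224 − 2P; Qs = 5P − 287.
Without the tax, 224 − 2P = 5P − 287 gives 7P = 511, so P* = €73 and Q* = 78.
With the tax collected from buyers, demand (in seller-price terms) shifts: Qd = 224 − 2(P + 28).
Solving gives Q = 38 with buyers paying €93 and sellers receiving €65 (the €28 wedge).
The less price-elastic side of the market bears the larger share of a per-unit tax.

Buyers pay €93; sellers receive €65; quantity = 38.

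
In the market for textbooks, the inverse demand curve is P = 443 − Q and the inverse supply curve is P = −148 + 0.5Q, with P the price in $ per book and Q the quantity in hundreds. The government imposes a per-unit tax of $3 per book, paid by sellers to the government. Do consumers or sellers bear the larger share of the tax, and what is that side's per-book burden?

Consumers bear the larger share: $2 per book.

Inverting to Q(P) form: Qd = 443 − P; Qs = 2P + 296.
Before the tax: set 443 − P = 2P + 296 → P* = $49, Q* = 394.
With the tax collected from sellers, supply shifts: Qs = 2(P − 3) + 296.
New equilibrium: consumers pay $51, sellers receive $48, Q = 392. (Wedge: Pb − Ps = 3.)
Per-book burden: consumers $2, sellers $1.
Consumers take the larger share because demand is less price-elastic here (demand slope 1 vs supply slope 2).
The less price-elastic side of the market bears the larger share of a per-unit tax.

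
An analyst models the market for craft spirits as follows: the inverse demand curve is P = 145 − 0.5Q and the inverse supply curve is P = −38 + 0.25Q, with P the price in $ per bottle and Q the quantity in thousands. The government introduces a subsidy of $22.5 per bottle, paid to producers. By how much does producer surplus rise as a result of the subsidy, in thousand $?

Producer surplus rises by $1942.5 thousand.

Inverting to Q(P) form: Qd = 290 − 2P; Qs = 4P + 152.
Without the subsidy, 290 − 2P = 4P + 152 gives 6P = 138, so P* = $23 and Q* = 244.
With a per-unit subsidy paid to producers, each receives P + 22.5 per unit sold, so supply becomes Qs = 4(P + 22.5) + 152.
New equilibrium: buyers pay $8, producers receive $30.5, Q = 274. (Wedge: Pb − Ps = −22.5.)
ΔPS is the trapezoid between Q = 274 and Q = 244 of height $7.5: ½ · (244 + 274) · 7.5 = $1942.5.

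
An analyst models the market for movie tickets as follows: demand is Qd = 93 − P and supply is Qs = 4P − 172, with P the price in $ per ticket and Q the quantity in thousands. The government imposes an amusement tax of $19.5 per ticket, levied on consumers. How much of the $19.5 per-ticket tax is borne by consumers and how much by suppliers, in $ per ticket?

Consumers bear $15.6 per ticket; suppliers bear $3.9 per ticket.

Without the tax, 93 − P = 4P − 172 gives 5P = 265, so P* = $53 and Q* = 40.
With the tax collected from consumers, demand (in seller-price terms) shifts: Qd = 93 − (P + 19.5).
New equilibrium: consumers pay $68.6, suppliers receive $49.1, Q = 24.4. (Wedge: Pb − Ps = 19.5.)
Burden on consumers: $15.6; on suppliers: $3.9. (They sum to $19.5.)
The less price-elastic side of the market bears the larger share of a per-unit tax.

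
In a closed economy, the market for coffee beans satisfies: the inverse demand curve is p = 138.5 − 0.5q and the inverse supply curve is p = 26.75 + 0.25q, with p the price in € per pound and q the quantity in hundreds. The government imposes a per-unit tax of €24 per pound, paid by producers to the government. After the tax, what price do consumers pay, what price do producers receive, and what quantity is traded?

Consumers pay €80; producers receive €56; quantity = 117.

Inverting to q(p) form: qd = 277 − 2p; qs = 4p − 107.
Without the tax, 277 − 2p = 4p − 107 gives 6p = 384, so p* = €64 and q* = 149.
With the tax collected from producers, supply shifts: qs = 4(p − 24) − 107.
Solving gives q = 117 with consumers paying €80 and producers receiving €56 (the €24 wedge).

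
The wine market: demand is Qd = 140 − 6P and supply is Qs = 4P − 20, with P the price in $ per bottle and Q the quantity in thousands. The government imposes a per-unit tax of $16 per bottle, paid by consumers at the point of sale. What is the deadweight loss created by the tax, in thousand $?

Deadweight loss = $307.2 thousand.

Without the tax, 140 − 6P = 4P − 20 gives 10P = 160, so P* = $16 and Q* = 44.
With the tax collected from consumers, demand (in seller-price terms) shifts: Qd = 140 − 6(P + 16).
Solving gives Q = 5.6 with consumers paying $22.4 and sellers receiving $6.4 (the $16 wedge).
Quantity falls by |ΔQ| = |44 − 5.6| = 38.4.
DWL = ½ · t · |ΔQ| = ½ · 16 · 38.4 = $307.2.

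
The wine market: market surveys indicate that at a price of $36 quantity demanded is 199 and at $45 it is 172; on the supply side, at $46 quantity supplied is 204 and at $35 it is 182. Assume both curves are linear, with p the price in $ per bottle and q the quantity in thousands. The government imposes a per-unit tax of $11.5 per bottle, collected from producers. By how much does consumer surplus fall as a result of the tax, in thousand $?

Demand slope: (172 − 199)/(45 − 36) = -3, so qd = 307 − 3p.
Supply slope: (182 − 204)/(35 − 46) = 2, so qs = 2p + 112.
Without the tax, 307 − 3p = 2p + 112 gives 5p = 195, so p* = $39 and q* = 190.
With the tax collected from producers, supply shifts: qs = 2(p − 11.5) + 112.
Solving gives q = 176.2 with buyers paying $43.6 and producers receiving $32.1 (the $11.5 wedge).
ΔCS is the trapezoid between Q = 176.2 and Q = 190 of height $4.6: ½ · (190 + 176.2) · 4.6 = $842.26.

Consumer surplus falls by $842.26 thousand.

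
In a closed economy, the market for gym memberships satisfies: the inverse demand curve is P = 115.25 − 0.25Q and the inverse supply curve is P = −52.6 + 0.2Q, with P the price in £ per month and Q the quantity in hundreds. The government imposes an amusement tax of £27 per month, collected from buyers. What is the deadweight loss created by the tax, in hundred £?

Deadweight loss = £810 hundred.

Rewrite in direct form: Qd = 461 − 4P and Qs = 5P + 263.
Without the tax, 461 − 4P = 5P + 263 gives 9P = 198, so P* = £22 and Q* = 373.
With the tax collected from buyers, demand (in seller-price terms) shifts: Qd = 461 − 4(P + 27).
Solving gives Q = 313 with buyers paying £37 and suppliers receiving £10 (the £27 wedge).
Quantity falls by |ΔQ| = |373 − 313| = 60.
DWL = ½ · t · |ΔQ| = ½ · 27 · 60 = £810.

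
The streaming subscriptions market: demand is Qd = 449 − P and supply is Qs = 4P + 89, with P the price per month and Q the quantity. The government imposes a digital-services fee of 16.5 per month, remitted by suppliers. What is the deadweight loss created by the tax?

Deadweight loss = 108.9.

Before the tax: set 449 − P = 4P + 89 → P* = 72, Q* = 377.
With the tax collected from suppliers, supply shifts: Qs = 4(P − 16.5) + 89.
Solving gives Q = 363.8 with buyers paying 85.2 and suppliers receiving 68.7 (the 16.5 wedge).
Quantity falls by |ΔQ| = |377 − 363.8| = 13.2.
DWL = ½ · t · |ΔQ| = ½ · 16.5 · 13.2 = 108.9.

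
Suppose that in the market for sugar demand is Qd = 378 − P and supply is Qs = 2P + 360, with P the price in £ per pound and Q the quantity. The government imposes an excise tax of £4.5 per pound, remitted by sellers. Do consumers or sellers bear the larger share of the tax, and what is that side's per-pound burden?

Before the tax: set 378 − P = 2P + 360 → P* = £6, Q* = 372.
With the tax collected from sellers, supply shifts: Qs = 2(P − 4.5) + 360.
Solving gives Q = 369 with consumers paying £9 and sellers receiving £4.5 (the £4.5 wedge).
Per-pound burden: consumers £3, sellers £1.5.
Consumers take the larger share because demand is less price-elastic here (demand slope 1 vs supply slope 2).

Consumers bear the larger share: £3 per pound.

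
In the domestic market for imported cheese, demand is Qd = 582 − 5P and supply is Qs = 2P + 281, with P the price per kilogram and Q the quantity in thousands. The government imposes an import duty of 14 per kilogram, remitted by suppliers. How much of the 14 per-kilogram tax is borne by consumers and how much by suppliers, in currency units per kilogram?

Consumers bear 4 per kilogram; suppliers bear 10 per kilogram.

Without the tax, 582 − 5P = 2P + 281 gives 7P = 301, so P* = 43 and Q* = 367.
With the tax collected from suppliers, supply shifts: Qs = 2(P − 14) + 281.
Solving gives Q = 347 with consumers paying 47 and suppliers receiving 33 (the 14 wedge).
Burden on consumers: 4; on suppliers: 10. (They sum to 14.)
The less price-elastic side of the market bears the larger share of a per-unit tax.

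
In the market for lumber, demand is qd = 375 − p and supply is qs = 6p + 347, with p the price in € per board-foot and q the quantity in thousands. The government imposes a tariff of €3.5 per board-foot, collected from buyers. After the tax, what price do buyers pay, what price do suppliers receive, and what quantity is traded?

Without the tax, 375 − p = 6p + 347 gives 7p = 28, so p* = €4 and q* = 371.
With the tax collected from buyers, demand (in seller-price terms) shifts: qd = 375 − (p + 3.5).
Solving gives q = 368 with buyers paying €7 and suppliers receiving €3.5 (the €3.5 wedge).

Buyers pay €7; suppliers receive €3.5; quantity = 368.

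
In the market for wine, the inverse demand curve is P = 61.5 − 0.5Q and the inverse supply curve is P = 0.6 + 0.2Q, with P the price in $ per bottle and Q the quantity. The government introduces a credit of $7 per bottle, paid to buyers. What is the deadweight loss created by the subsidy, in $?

Deadweight loss = $35.

Inverting to Q(P) form: Qd = 123 − 2P; Qs = 5P − 3.
Before the subsidy: set 123 − 2P = 5P − 3 → P* = $18, Q* = 87.
With a per-unit subsidy paid to buyers, each effectively pays P − 7, so demand becomes Qd = 123 − 2(P − 7).
Solving gives Q = 97 with buyers paying $13 and sellers receiving $20 (the $7 wedge).
Quantity rises by |ΔQ| = |87 − 97| = 10.
DWL = ½ · t · |ΔQ| = ½ · 7 · 10 = $35.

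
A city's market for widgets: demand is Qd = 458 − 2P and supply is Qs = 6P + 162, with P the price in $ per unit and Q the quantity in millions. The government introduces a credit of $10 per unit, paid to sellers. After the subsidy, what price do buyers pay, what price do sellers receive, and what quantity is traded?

Buyers pay $29.5; sellers receive $39.5; quantity = 399.

Before the subsidy: set 458 − 2P = 6P + 162 → P* = $37, Q* = 384.
With a per-unit subsidy paid to sellers, each receives P + 10 per unit sold, so supply becomes Qs = 6(P + 10) + 162.
Solving gives Q = 399 with buyers paying $29.5 and sellers receiving $39.5 (the $10 wedge).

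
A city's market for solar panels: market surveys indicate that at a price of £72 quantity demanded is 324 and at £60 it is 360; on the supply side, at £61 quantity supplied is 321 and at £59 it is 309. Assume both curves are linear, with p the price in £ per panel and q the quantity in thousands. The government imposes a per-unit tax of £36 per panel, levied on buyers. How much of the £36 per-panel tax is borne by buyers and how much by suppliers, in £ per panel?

Buyers bear £24 per panel; suppliers bear £12 per panel.

Demand slope: (360 − 324)/(60 − 72) = -3, so qd = 540 − 3p.
Supply slope: (309 − 321)/(59 − 61) = 6, so qs = 6p − 45.
Before the tax: set 540 − 3p = 6p − 45 → p* = £65, q* = 345.
With the tax collected from buyers, demand (in seller-price terms) shifts: qd = 540 − 3(p + 36).
Solving gives q = 273 with buyers paying £89 and suppliers receiving £53 (the £36 wedge).
Burden on buyers: £24; on suppliers: £12. (They sum to £36.)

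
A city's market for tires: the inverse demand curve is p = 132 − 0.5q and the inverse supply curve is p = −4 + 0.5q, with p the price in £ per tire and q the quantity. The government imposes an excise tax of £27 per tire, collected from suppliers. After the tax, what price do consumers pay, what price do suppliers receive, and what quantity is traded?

Inverting to q(p) form: qd = 264 − 2p; qs = 2p + 8.
Without the tax, 264 − 2p = 2p + 8 gives 4p = 256, so p* = £64 and q* = 136.
With the tax collected from suppliers, supply shifts: qs = 2(p − 27) + 8.
New equilibrium: consumers pay £77.5, suppliers receive £50.5, q = 109. (Wedge: pb − ps = 27.)
The less price-elastic side of the market bears the larger share of a per-unit tax.

Consumers pay £77.5; suppliers receive £50.5; quantity = 109.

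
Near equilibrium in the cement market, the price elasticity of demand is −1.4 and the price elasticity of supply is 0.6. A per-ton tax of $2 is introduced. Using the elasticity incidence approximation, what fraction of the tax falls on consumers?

Incidence ratio: consumers' share ≈ εs / (εs + |εd|) = 0.6 / (0.6 + 1.4) = 0.3.
Supply is the less elastic side, so consumers bear the smaller share.

Consumers' share ≈ 0.3.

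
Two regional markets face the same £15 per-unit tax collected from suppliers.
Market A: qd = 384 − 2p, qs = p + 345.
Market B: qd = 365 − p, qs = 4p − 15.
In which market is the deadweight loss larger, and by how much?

Market A: pre-tax p* = £13, q* = 358; post-tax q = 348; deadweight loss = £75.
Market B: pre-tax p* = £76, q* = 289; post-tax q = 277; deadweight loss = £90.
Difference: £75 vs £90 → market B is larger by £15.

Market B, by £15.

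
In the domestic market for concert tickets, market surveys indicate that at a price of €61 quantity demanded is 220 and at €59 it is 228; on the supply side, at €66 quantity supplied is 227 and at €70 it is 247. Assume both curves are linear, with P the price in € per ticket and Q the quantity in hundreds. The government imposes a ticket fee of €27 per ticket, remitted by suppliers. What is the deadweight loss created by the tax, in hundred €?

Deadweight loss = €810 hundred.

Demand slope: (228 − 220)/(59 − 61) = -4, so Qd = 464 − 4P.
Supply slope: (247 − 227)/(70 − 66) = 5, so Qs = 5P − 103.
Without the tax, 464 − 4P = 5P − 103 gives 9P = 567, so P* = €63 and Q* = 212.
With the tax collected from suppliers, supply shifts: Qs = 5(P − 27) − 103.
Solving gives Q = 152 with consumers paying €78 and suppliers receiving €51 (the €27 wedge).
Quantity falls by |ΔQ| = |212 − 152| = 60.
DWL = ½ · t · |ΔQ| = ½ · 27 · 60 = €810.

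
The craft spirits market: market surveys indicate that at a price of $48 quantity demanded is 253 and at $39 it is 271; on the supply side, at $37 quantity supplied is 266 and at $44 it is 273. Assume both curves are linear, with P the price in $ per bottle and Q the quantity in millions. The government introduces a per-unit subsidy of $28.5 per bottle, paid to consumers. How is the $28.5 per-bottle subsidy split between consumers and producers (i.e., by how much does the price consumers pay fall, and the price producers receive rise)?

Demand slope: (271 − 253)/(39 − 48) = -2, so Qd = 349 − 2P.
Supply slope: (273 − 266)/(44 − 37) = 1, so Qs = P + 229.
Before the subsidy: set 349 − 2P = P + 229 → P* = $40, Q* = 269.
With a per-unit subsidy paid to consumers, each effectively pays P − 28.5, so demand becomes Qd = 349 − 2(P − 28.5).
Solving gives Q = 288 with consumers paying $30.5 and producers receiving $59 (the $28.5 wedge).
Gain to consumers: $9.5; to producers: $19. (They sum to $28.5.)

Consumers gain $9.5 per bottle; producers gain $19 per bottle.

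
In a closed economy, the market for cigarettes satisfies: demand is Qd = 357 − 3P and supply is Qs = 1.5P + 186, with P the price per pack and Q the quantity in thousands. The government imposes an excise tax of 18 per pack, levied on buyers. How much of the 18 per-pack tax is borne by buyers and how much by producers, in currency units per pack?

Buyers bear 6 per pack; producers bear 12 per pack.

Before the tax: set 357 − 3P = 1.5P + 186 → P* = 38, Q* = 243.
With the tax collected from buyers, demand (in seller-price terms) shifts: Qd = 357 − 3(P + 18).
Solving gives Q = 225 with buyers paying 44 and producers receiving 26 (the 18 wedge).
Burden on buyers: 6; on producers: 12. (They sum to 18.)
The less price-elastic side of the market bears the larger share of a per-unit tax.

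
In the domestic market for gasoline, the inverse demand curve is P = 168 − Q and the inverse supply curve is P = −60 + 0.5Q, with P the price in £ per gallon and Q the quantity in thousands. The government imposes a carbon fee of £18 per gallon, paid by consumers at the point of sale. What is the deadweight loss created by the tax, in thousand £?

Inverting to Q(P) form: Qd = 168 − P; Qs = 2P + 120.
Before the tax: set 168 − P = 2P + 120 → P* = £16, Q* = 152.
With the tax collected from consumers, demand (in seller-price terms) shifts: Qd = 168 − (P + 18).
New equilibrium: consumers pay £28, sellers receive £10, Q = 140. (Wedge: Pb − Ps = 18.)
Quantity falls by |ΔQ| = |152 − 140| = 12.
DWL = ½ · t · |ΔQ| = ½ · 18 · 12 = £108.

Deadweight loss = £108 thousand.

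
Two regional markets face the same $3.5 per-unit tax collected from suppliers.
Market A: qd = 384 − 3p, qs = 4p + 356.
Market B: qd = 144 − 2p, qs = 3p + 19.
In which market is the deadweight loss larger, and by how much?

Market A, by $3.15.

Market A: pre-tax p* = $4, q* = 372; post-tax q = 366; deadweight loss = $10.5.
Market B: pre-tax p* = $25, q* = 94; post-tax q = 89.8; deadweight loss = $7.35.
Difference: $10.5 vs $7.35 → market A is larger by $3.15.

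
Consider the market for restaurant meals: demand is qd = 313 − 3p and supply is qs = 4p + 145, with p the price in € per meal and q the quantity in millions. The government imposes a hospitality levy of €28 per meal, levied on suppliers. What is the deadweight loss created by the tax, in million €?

Without the tax, 313 − 3p = 4p + 145 gives 7p = 168, so p* = €24 and q* = 241.
With the tax collected from suppliers, supply shifts: qs = 4(p − 28) + 145.
Solving gives q = 193 with consumers paying €40 and suppliers receiving €12 (the €28 wedge).
Quantity falls by |ΔQ| = |241 − 193| = 48.
DWL = ½ · t · |ΔQ| = ½ · 28 · 48 = €672.

Deadweight loss = €672 million.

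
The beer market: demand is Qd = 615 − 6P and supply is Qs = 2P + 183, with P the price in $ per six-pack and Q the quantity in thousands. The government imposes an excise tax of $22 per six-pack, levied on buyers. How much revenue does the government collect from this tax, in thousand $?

Before the tax: set 615 − 6P = 2P + 183 → P* = $54, Q* = 291.
With the tax collected from buyers, demand (in seller-price terms) shifts: Qd = 615 − 6(P + 22).
New equilibrium: buyers pay $59.5, suppliers receive $37.5, Q = 258. (Wedge: Pb − Ps = 22.)
Revenue = t · Q = 22 · 258 = $5676.

Tax revenue = $5676 thousand.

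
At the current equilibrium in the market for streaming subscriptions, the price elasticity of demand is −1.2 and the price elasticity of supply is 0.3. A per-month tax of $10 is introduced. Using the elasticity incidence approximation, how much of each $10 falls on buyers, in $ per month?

Buyers bear ≈ $2 per month.

Incidence ratio: buyers' share ≈ εs / (εs + |εd|) = 0.3 / (0.3 + 1.2) = 0.2.
So buyers bear ≈ 0.2 × $10 = $2; sellers bear $8.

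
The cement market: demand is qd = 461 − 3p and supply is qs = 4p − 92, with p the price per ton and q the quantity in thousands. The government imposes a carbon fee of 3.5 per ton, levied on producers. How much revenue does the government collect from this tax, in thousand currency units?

Tax revenue = 763 thousand.

Without the tax, 461 − 3p = 4p − 92 gives 7p = 553, so p* = 79 and q* = 224.
With the tax collected from producers, supply shifts: qs = 4(p − 3.5) − 92.
New equilibrium: consumers pay 81, producers receive 77.5, q = 218. (Wedge: pb − ps = 3.5.)
Revenue = t · Q = 3.5 · 218 = 763.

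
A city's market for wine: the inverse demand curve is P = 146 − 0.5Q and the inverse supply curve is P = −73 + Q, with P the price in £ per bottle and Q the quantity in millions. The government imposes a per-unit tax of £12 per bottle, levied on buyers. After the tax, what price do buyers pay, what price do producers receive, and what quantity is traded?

Rewrite in direct form: Qd = 292 − 2P and Qs = P + 73.
Before the tax: set 292 − 2P = P + 73 → P* = £73, Q* = 146.
With the tax collected from buyers, demand (in seller-price terms) shifts: Qd = 292 − 2(P + 12).
Solving gives Q = 138 with buyers paying £77 and producers receiving £65 (the £12 wedge).

Buyers pay £77; producers receive £65; quantity = 138.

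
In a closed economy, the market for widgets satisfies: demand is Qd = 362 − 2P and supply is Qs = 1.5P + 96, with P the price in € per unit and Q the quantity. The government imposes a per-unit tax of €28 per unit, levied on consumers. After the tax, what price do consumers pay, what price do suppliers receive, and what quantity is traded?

Without the tax, 362 − 2P = 1.5P + 96 gives 3.5P = 266, so P* = €76 and Q* = 210.
With the tax collected from consumers, demand (in seller-price terms) shifts: Qd = 362 − 2(P + 28).
New equilibrium: consumers pay €88, suppliers receive €60, Q = 186. (Wedge: Pb − Ps = 28.)

Consumers pay €88; suppliers receive €60; quantity = 186.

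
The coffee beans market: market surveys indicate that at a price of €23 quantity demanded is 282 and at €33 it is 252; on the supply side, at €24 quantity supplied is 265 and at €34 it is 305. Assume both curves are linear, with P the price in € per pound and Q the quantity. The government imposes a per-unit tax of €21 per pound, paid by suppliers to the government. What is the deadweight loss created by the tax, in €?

Demand slope: (252 − 282)/(33 − 23) = -3, so Qd = 351 − 3P.
Supply slope: (305 − 265)/(34 − 24) = 4, so Qs = 4P + 169.
Without the tax, 351 − 3P = 4P + 169 gives 7P = 182, so P* = €26 and Q* = 273.
With the tax collected from suppliers, supply shifts: Qs = 4(P − 21) + 169.
New equilibrium: buyers pay €38, suppliers receive €17, Q = 237. (Wedge: Pb − Ps = 21.)
Quantity falls by |ΔQ| = |273 − 237| = 36.
DWL = ½ · t · |ΔQ| = ½ · 21 · 36 = €378.

Deadweight loss = €378.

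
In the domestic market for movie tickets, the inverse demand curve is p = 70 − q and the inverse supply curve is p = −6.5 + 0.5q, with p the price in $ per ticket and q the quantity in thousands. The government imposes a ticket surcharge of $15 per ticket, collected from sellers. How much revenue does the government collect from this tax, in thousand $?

Tax revenue = $615 thousand.

Rewrite in direct form: qd = 70 − p and qs = 2p + 13.
Before the tax: set 70 − p = 2p + 13 → p* = $19, q* = 51.
With the tax collected from sellers, supply shifts: qs = 2(p − 15) + 13.
Solving gives q = 41 with buyers paying $29 and sellers receiving $14 (the $15 wedge).
Revenue = t · Q = 15 · 41 = $615.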